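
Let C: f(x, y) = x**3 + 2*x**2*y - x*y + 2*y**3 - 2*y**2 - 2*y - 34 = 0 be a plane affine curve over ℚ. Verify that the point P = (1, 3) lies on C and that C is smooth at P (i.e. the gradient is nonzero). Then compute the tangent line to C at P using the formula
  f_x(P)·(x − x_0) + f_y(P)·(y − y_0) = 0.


Tangent line at P: 12*x + 41*y - 135 = 0.

Step 1: f(1, 3) = 0, so P lies on C.
Step 2: partial derivatives
  f_x(x, y) = 3*x**2 + 4*x*y - y, f_y(x, y) = 2*x**2 - x + 6*y**2 - 4*y - 2.
  f_x(P) = 12, f_y(P) = 41 (gradient nonzero, so P is smooth).
Step 3: tangent line at P: 12·(x − 1) + 41·(y − 3) = 0.
Expanding: 12*x + 41*y - 135 = 0.


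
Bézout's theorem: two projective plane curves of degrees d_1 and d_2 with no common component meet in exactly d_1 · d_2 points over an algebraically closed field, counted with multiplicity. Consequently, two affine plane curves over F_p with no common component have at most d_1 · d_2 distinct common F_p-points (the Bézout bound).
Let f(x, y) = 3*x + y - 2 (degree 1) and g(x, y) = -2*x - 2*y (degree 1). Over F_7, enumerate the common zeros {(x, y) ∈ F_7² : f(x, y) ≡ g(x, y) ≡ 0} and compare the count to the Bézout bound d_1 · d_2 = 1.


Common zeros: {(1, 6)}; count = 1; Bézout bound = 1.

deg(f) = 1, deg(g) = 1, so Bézout bound = 1.
Scan x ∈ F_7. For each x, list the y ∈ F_7 with f(x, y) ≡ 0 and those with g(x, y) ≡ 0 (mod 7); the common zeros in that column are the intersection.
  x = 0: f ≡ 0 at y ∈ {2}; g ≡ 0 at y ∈ {0}; common: ∅.
  x = 1: f ≡ 0 at y ∈ {6}; g ≡ 0 at y ∈ {6}; common: {6}.
  x = 2: f ≡ 0 at y ∈ {3}; g ≡ 0 at y ∈ {5}; common: ∅.
  x = 3: f ≡ 0 at y ∈ {0}; g ≡ 0 at y ∈ {4}; common: ∅.
  x = 4: f ≡ 0 at y ∈ {4}; g ≡ 0 at y ∈ {3}; common: ∅.
  x = 5: f ≡ 0 at y ∈ {1}; g ≡ 0 at y ∈ {2}; common: ∅.
  x = 6: f ≡ 0 at y ∈ {5}; g ≡ 0 at y ∈ {1}; common: ∅.
Collecting: common zeros = {(1, 6)}, so the count is 1.
Comparison with the Bézout bound: 1 ≤ 1 = deg(f)·deg(g), as expected for curves with no common component (the bound is attained).


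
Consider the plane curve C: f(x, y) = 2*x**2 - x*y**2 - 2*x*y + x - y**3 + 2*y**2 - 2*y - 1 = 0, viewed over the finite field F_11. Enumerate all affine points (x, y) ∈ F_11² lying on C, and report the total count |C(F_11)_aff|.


Affine F_11-points: {(1, 9), (2, 2), (4, 1), (4, 9), (4, 10), (6, 0), (6, 8), (6, 10), (7, 2), (8, 1), (8, 3), (9, 6), (10, 0), (10, 3)}; count = 14.

For each of the 121 pairs (x, y) ∈ F_11², evaluate f(x, y) mod 11. Record the zeros.
  x = 0: [0↦10, 1↦9, 2↦6, 3↦6, 4↦3, 5↦2, 6↦8, 7↦4, 8↦6, 9↦8, 10↦4]  zeros at y ∈ ∅
  x = 1: [0↦2, 1↦9, 2↦1, 3↦5, 4↦4, 5↦3, 6↦7, 7↦10, 8↦6, 9↦0, 10↦8]  zeros at y ∈ {9}
  x = 2: [0↦9, 1↦2, 2↦0, 3↦8, 4↦9, 5↦8, 6↦10, 7↦9, 8↦10, 9↦7, 10↦5]  zeros at y ∈ {2}
  x = 3: [0↦9, 1↦10, 2↦3, 3↦4, 4↦7, 5↦6, 6↦6, 7↦1, 8↦7, 9↦7, 10↦6]  zeros at y ∈ ∅
  x = 4: [0↦2, 1↦0, 2↦10, 3↦4, 4↦9, 5↦8, 6↦6, 7↦8, 8↦8, 9↦0, 10↦0]  zeros at y ∈ {1, 9, 10}
  x = 5: [0↦10, 1↦5, 2↦10, 3↦8, 4↦4, 5↦3, 6↦10, 7↦8, 8↦2, 9↦8, 10↦9]  zeros at y ∈ ∅
  x = 6: [0↦0, 1↦3, 2↦3, 3↦5, 4↦3, 5↦2, 6↦7, 7↦1, 8↦0, 9↦9, 10↦0]  zeros at y ∈ {0, 8, 10}
  x = 7: [0↦5, 1↦5, 2↦0, 3↦6, 4↦6, 5↦5, 6↦8, 7↦9, 8↦2, 9↦3, 10↦6]  zeros at y ∈ {2}
  x = 8: [0↦3, 1↦0, 2↦1, 3↦0, 4↦2, 5↦1, 6↦2, 7↦10, 8↦8, 9↦1, 10↦5]  zeros at y ∈ {1, 3}
  x = 9: [0↦5, 1↦10, 2↦6, 3↦9, 4↦2, 5↦1, 6↦0, 7↦4, 8↦7, 9↦3, 10↦8]  zeros at y ∈ {6}
  x = 10: [0↦0, 1↦2, 2↦4, 3↦0, 4↦6, 5↦5, 6↦2, 7↦2, 8↦10, 9↦9, 10↦4]  zeros at y ∈ {0, 3}
Collecting zeros: affine points = {(1, 9), (2, 2), (4, 1), (4, 9), (4, 10), (6, 0), (6, 8), (6, 10), (7, 2), (8, 1), (8, 3), (9, 6), (10, 0), (10, 3)}.
Total count |C(F_11)_aff| = 14.


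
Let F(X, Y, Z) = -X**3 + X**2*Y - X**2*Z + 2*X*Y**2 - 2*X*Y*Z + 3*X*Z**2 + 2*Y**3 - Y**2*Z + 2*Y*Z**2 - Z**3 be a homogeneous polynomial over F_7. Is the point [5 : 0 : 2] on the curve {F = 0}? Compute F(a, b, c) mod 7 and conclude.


F(5,0,2) ≡ 3 (mod 7); P is NOT on the curve.

Evaluate F(5, 0, 2) term-by-term (mod 7).
  -X**3 ↦ -1·125·1·1 = -125
  X**2*Y ↦ 1·25·0·1 = 0
  -X**2*Z ↦ -1·25·1·2 = -50
  2*X*Y**2 ↦ 2·5·0·1 = 0
  -2*X*Y*Z ↦ -2·5·0·2 = 0
  3*X*Z**2 ↦ 3·5·1·4 = 60
  2*Y**3 ↦ 2·1·0·1 = 0
  -Y**2*Z ↦ -1·1·0·2 = 0
  2*Y*Z**2 ↦ 2·1·0·4 = 0
  -Z**3 ↦ -1·1·1·8 = -8
Sum: F(5, 0, 2) = (-125) + (0) + (-50) + (0) + (0) + (60) + (0) + (0) + (0) + (-8) = -123.
Reducing mod 7: -123 ≡ 3 (mod 7).
Since F(a, b, c) ≡ 3 ≠ 0 (mod 7), P does NOT lie on the curve.


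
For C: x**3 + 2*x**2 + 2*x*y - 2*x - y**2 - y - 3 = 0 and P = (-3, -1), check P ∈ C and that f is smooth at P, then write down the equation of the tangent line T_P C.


Tangent line at P: 11*x - 5*y + 28 = 0.

Step 1: f(-3, -1) = 0, so P lies on C.
Step 2: partial derivatives
  f_x(x, y) = 3*x**2 + 4*x + 2*y - 2, f_y(x, y) = 2*x - 2*y - 1.
  f_x(P) = 11, f_y(P) = -5 (gradient nonzero, so P is smooth).
Step 3: tangent line at P: 11·(x − -3) + -5·(y − -1) = 0.
Expanding: 11*x - 5*y + 28 = 0.


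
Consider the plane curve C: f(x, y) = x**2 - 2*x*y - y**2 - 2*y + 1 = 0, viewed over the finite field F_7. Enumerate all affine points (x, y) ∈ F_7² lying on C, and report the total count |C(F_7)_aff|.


Affine F_7-points: {(0, 2), (0, 3), (2, 4), (4, 2), (6, 3), (6, 4)}; count = 6.

For each of the 49 pairs (x, y) ∈ F_7², evaluate f(x, y) mod 7. Record the zeros.
  x = 0: [0↦1, 1↦5, 2↦0, 3↦0, 4↦5, 5↦1, 6↦2]  zeros at y ∈ {2, 3}
  x = 1: [0↦2, 1↦4, 2↦4, 3↦2, 4↦5, 5↦6, 6↦5]  zeros at y ∈ ∅
  x = 2: [0↦5, 1↦5, 2↦3, 3↦6, 4↦0, 5↦6, 6↦3]  zeros at y ∈ {4}
  x = 3: [0↦3, 1↦1, 2↦4, 3↦5, 4↦4, 5↦1, 6↦3]  zeros at y ∈ ∅
  x = 4: [0↦3, 1↦6, 2↦0, 3↦6, 4↦3, 5↦5, 6↦5]  zeros at y ∈ {2}
  x = 5: [0↦5, 1↦6, 2↦5, 3↦2, 4↦4, 5↦4, 6↦2]  zeros at y ∈ ∅
  x = 6: [0↦2, 1↦1, 2↦5, 3↦0, 4↦0, 5↦5, 6↦1]  zeros at y ∈ {3, 4}
Collecting zeros: affine points = {(0, 2), (0, 3), (2, 4), (4, 2), (6, 3), (6, 4)}.
Total count |C(F_7)_aff| = 6.


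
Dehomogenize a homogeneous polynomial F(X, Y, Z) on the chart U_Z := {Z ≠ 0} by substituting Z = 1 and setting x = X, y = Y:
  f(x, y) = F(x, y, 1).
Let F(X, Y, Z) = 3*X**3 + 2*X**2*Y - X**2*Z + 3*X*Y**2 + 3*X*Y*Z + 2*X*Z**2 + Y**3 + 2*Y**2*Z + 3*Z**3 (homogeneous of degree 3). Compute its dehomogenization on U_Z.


f(x, y) = 3*x**3 + 2*x**2*y - x**2 + 3*x*y**2 + 3*x*y + 2*x + y**3 + 2*y**2 + 3

On U_Z we set Z = 1. Each monomial c·X^i·Y^j·Z^k in F becomes c·x^i·y^j·1^k = c·x^i·y^j.
Substituting Z = 1: F(X, Y, 1) = 3*x**3 + 2*x**2*y - x**2 + 3*x*y**2 + 3*x*y + 2*x + y**3 + 2*y**2 + 3.
Note: deg(f) ≤ deg(F) = 3; strict inequality happens when F is divisible by Z (lost terms).


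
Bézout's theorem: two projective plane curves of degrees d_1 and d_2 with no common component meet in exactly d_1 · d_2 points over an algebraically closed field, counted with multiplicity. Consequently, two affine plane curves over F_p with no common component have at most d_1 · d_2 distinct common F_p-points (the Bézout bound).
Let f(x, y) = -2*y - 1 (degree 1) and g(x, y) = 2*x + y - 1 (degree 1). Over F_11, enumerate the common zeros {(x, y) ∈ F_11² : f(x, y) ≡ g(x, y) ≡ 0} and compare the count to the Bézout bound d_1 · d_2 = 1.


Common zeros: {(9, 5)}; count = 1; Bézout bound = 1.

deg(f) = 1, deg(g) = 1, so Bézout bound = 1.
Scan x ∈ F_11. For each x, list the y ∈ F_11 with f(x, y) ≡ 0 and those with g(x, y) ≡ 0 (mod 11); the common zeros in that column are the intersection.
  x = 0: f ≡ 0 at y ∈ {5}; g ≡ 0 at y ∈ {1}; common: ∅.
  x = 1: f ≡ 0 at y ∈ {5}; g ≡ 0 at y ∈ {10}; common: ∅.
  x = 2: f ≡ 0 at y ∈ {5}; g ≡ 0 at y ∈ {8}; common: ∅.
  x = 3: f ≡ 0 at y ∈ {5}; g ≡ 0 at y ∈ {6}; common: ∅.
  x = 4: f ≡ 0 at y ∈ {5}; g ≡ 0 at y ∈ {4}; common: ∅.
  x = 5: f ≡ 0 at y ∈ {5}; g ≡ 0 at y ∈ {2}; common: ∅.
  x = 6: f ≡ 0 at y ∈ {5}; g ≡ 0 at y ∈ {0}; common: ∅.
  x = 7: f ≡ 0 at y ∈ {5}; g ≡ 0 at y ∈ {9}; common: ∅.
  x = 8: f ≡ 0 at y ∈ {5}; g ≡ 0 at y ∈ {7}; common: ∅.
  x = 9: f ≡ 0 at y ∈ {5}; g ≡ 0 at y ∈ {5}; common: {5}.
  x = 10: f ≡ 0 at y ∈ {5}; g ≡ 0 at y ∈ {3}; common: ∅.
Collecting: common zeros = {(9, 5)}, so the count is 1.
Comparison with the Bézout bound: 1 ≤ 1 = deg(f)·deg(g), as expected for curves with no common component (the bound is attained).


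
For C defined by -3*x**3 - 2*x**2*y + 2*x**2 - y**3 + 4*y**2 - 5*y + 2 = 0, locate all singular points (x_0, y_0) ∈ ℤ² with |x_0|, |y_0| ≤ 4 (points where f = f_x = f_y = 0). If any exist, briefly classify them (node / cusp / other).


Singular points: {(0, 1)}; classification: cusp.

Compute partial derivatives:
  f_x = -9*x**2 - 4*x*y + 4*x.
  f_y = -2*x**2 - 3*y**2 + 8*y - 5.
Scan x_0 ∈ {−4, ..., 4}. For each x_0, f_y(x_0, y) is a polynomial in y; find its integer roots y ∈ {−4, ..., 4}, then test f_x and f at those candidates.
  x = -4: f_y(-4, y) = -3*y**2 + 8*y - 37; no integer root y with |y| ≤ 4.
  x = -3: f_y(-3, y) = -3*y**2 + 8*y - 23; no integer root y with |y| ≤ 4.
  x = -2: f_y(-2, y) = -3*y**2 + 8*y - 13; no integer root y with |y| ≤ 4.
  x = -1: f_y(-1, y) = -3*y**2 + 8*y - 7; no integer root y with |y| ≤ 4.
  x = 0: f_y(0, y) = -3*y**2 + 8*y - 5; vanishes at y ∈ {1}. (0, 1): f_x = 0, f = 0 — SINGULAR.
  x = 1: f_y(1, y) = -3*y**2 + 8*y - 7; no integer root y with |y| ≤ 4.
  x = 2: f_y(2, y) = -3*y**2 + 8*y - 13; no integer root y with |y| ≤ 4.
  x = 3: f_y(3, y) = -3*y**2 + 8*y - 23; no integer root y with |y| ≤ 4.
  x = 4: f_y(4, y) = -3*y**2 + 8*y - 37; no integer root y with |y| ≤ 4.
Only singular point on the grid: (0, 1).
Classify: substitute x = 0 + u, y = 1 + v and expand: f = -3*u**3 - 2*u**2*v - v**3 + v**2.
No constant or linear terms (consistent with a singular point). Quadratic part: v**2. Cubic part: -3*u**3 - 2*u**2*v - v**3.
The quadratic part v**2 is a perfect square, so there is a single (double) tangent line v = 0, i.e. y = 1. Restricting the cubic part to that line (v = 0) leaves -3*u**3 ≠ 0, so f is not divisible by v and the branch is v² ≈ 3*u**3 to lowest order — this is a cusp.
Classification: cusp.


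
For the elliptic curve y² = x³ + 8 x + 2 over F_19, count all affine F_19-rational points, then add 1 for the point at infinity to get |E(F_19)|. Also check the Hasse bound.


Affine points = {(1, 7), (1, 12), (2, 8), (2, 11), (6, 0), (9, 9), (9, 10), (13, 2), (13, 17), (15, 1), (15, 18), (17, 4), (17, 15)}; affine count = 13; |E(F_19)| = 14.

Discriminant check: Δ ∝ 4a³ + 27b² = 4·8³ + 27·2² = 4·512 + 27·4 ≡ 9 (mod 19). Nonzero ⇒ E is nonsingular.
For each x ∈ F_19, compute rhs = x³ + 8·x + 2 mod 19, then count y ∈ F_19 with y² ≡ rhs.
  x = 0: rhs = 2, matching y values: none (0 points).
  x = 1: rhs = 11, matching y values: 7, 12 (2 points).
  x = 2: rhs = 7, matching y values: 8, 11 (2 points).
  x = 3: rhs = 15, matching y values: none (0 points).
  x = 4: rhs = 3, matching y values: none (0 points).
  x = 5: rhs = 15, matching y values: none (0 points).
  x = 6: rhs = 0, matching y values: 0 (1 points).
  x = 7: rhs = 2, matching y values: none (0 points).
  x = 8: rhs = 8, matching y values: none (0 points).
  x = 9: rhs = 5, matching y values: 9, 10 (2 points).
  x = 10: rhs = 18, matching y values: none (0 points).
  x = 11: rhs = 15, matching y values: none (0 points).
  x = 12: rhs = 2, matching y values: none (0 points).
  x = 13: rhs = 4, matching y values: 2, 17 (2 points).
  x = 14: rhs = 8, matching y values: none (0 points).
  x = 15: rhs = 1, matching y values: 1, 18 (2 points).
  x = 16: rhs = 8, matching y values: none (0 points).
  x = 17: rhs = 16, matching y values: 4, 15 (2 points).
  x = 18: rhs = 12, matching y values: none (0 points).
Total affine count: 13.
Full point count |E(F_19)| = 13 + 1 = 14.
Hasse bound: |14 − (19+1)| = |-6| = 6 ≤ 2√19 ≈ 8.7178 ✓.


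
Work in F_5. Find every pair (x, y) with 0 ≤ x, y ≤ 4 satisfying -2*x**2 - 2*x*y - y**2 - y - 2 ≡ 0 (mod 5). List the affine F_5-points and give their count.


Affine F_5-points: {(2, 0), (3, 0), (3, 3), (4, 3)}; count = 4.

For each of the 25 pairs (x, y) ∈ F_5², evaluate f(x, y) mod 5. Record the zeros.
  x = 0: [0↦3, 1↦1, 2↦2, 3↦1, 4↦3]  zeros at y ∈ ∅
  x = 1: [0↦1, 1↦2, 2↦1, 3↦3, 4↦3]  zeros at y ∈ ∅
  x = 2: [0↦0, 1↦4, 2↦1, 3↦1, 4↦4]  zeros at y ∈ {0}
  x = 3: [0↦0, 1↦2, 2↦2, 3↦0, 4↦1]  zeros at y ∈ {0, 3}
  x = 4: [0↦1, 1↦1, 2↦4, 3↦0, 4↦4]  zeros at y ∈ {3}
Collecting zeros: affine points = {(2, 0), (3, 0), (3, 3), (4, 3)}.
Total count |C(F_5)_aff| = 4.


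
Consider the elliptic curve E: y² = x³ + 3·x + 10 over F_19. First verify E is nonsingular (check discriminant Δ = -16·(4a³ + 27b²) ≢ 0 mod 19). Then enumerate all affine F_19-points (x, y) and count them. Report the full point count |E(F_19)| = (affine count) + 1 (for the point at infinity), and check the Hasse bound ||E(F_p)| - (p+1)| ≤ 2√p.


Affine points = {(2, 9), (2, 10), (5, 6), (5, 13), (6, 4), (6, 15), (9, 5), (9, 14), (11, 5), (11, 14), (12, 8), (12, 11), (13, 2), (13, 17), (18, 5), (18, 14)}; affine count = 16; |E(F_19)| = 17.

Discriminant check: Δ ∝ 4a³ + 27b² = 4·3³ + 27·10² = 4·27 + 27·100 ≡ 15 (mod 19). Nonzero ⇒ E is nonsingular.
For each x ∈ F_19, compute rhs = x³ + 3·x + 10 mod 19, then count y ∈ F_19 with y² ≡ rhs.
  x = 0: rhs = 10, matching y values: none (0 points).
  x = 1: rhs = 14, matching y values: none (0 points).
  x = 2: rhs = 5, matching y values: 9, 10 (2 points).
  x = 3: rhs = 8, matching y values: none (0 points).
  x = 4: rhs = 10, matching y values: none (0 points).
  x = 5: rhs = 17, matching y values: 6, 13 (2 points).
  x = 6: rhs = 16, matching y values: 4, 15 (2 points).
  x = 7: rhs = 13, matching y values: none (0 points).
  x = 8: rhs = 14, matching y values: none (0 points).
  x = 9: rhs = 6, matching y values: 5, 14 (2 points).
  x = 10: rhs = 14, matching y values: none (0 points).
  x = 11: rhs = 6, matching y values: 5, 14 (2 points).
  x = 12: rhs = 7, matching y values: 8, 11 (2 points).
  x = 13: rhs = 4, matching y values: 2, 17 (2 points).
  x = 14: rhs = 3, matching y values: none (0 points).
  x = 15: rhs = 10, matching y values: none (0 points).
  x = 16: rhs = 12, matching y values: none (0 points).
  x = 17: rhs = 15, matching y values: none (0 points).
  x = 18: rhs = 6, matching y values: 5, 14 (2 points).
Total affine count: 16.
Full point count |E(F_19)| = 16 + 1 = 17.
Hasse bound: |17 − (19+1)| = |-3| = 3 ≤ 2√19 ≈ 8.7178 ✓.


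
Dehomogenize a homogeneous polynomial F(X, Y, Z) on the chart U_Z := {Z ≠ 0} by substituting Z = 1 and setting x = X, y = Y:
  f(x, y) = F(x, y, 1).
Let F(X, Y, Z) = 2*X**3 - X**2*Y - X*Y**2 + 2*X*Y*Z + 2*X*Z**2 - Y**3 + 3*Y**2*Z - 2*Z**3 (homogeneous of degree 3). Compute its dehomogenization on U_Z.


f(x, y) = 2*x**3 - x**2*y - x*y**2 + 2*x*y + 2*x - y**3 + 3*y**2 - 2

On U_Z we set Z = 1. Each monomial c·X^i·Y^j·Z^k in F becomes c·x^i·y^j·1^k = c·x^i·y^j.
Substituting Z = 1: F(X, Y, 1) = 2*x**3 - x**2*y - x*y**2 + 2*x*y + 2*x - y**3 + 3*y**2 - 2.
Note: deg(f) ≤ deg(F) = 3; strict inequality happens when F is divisible by Z (lost terms).


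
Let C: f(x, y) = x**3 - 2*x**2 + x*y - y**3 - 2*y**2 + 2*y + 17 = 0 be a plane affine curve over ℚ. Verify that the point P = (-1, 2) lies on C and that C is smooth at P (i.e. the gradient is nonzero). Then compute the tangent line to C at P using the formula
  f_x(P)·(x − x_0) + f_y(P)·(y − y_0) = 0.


Tangent line at P: 9*x - 19*y + 47 = 0.

Step 1: f(-1, 2) = 0, so P lies on C.
Step 2: partial derivatives
  f_x(x, y) = 3*x**2 - 4*x + y, f_y(x, y) = x - 3*y**2 - 4*y + 2.
  f_x(P) = 9, f_y(P) = -19 (gradient nonzero, so P is smooth).
Step 3: tangent line at P: 9·(x − -1) + -19·(y − 2) = 0.
Expanding: 9*x - 19*y + 47 = 0.


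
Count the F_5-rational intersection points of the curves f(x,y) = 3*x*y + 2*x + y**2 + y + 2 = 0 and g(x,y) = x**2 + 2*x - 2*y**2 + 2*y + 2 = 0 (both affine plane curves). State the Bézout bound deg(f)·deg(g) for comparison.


Common zeros: ∅; count = 0; Bézout bound = 4.

deg(f) = 2, deg(g) = 2, so Bézout bound = 4.
Scan x ∈ F_5. For each x, list the y ∈ F_5 with f(x, y) ≡ 0 and those with g(x, y) ≡ 0 (mod 5); the common zeros in that column are the intersection.
  x = 0: f ≡ 0 at y ∈ ∅; g ≡ 0 at y ∈ {3}; common: ∅.
  x = 1: f ≡ 0 at y ∈ {3}; g ≡ 0 at y ∈ {0, 1}; common: ∅.
  x = 2: f ≡ 0 at y ∈ {4}; g ≡ 0 at y ∈ {0, 1}; common: ∅.
  x = 3: f ≡ 0 at y ∈ ∅; g ≡ 0 at y ∈ {3}; common: ∅.
  x = 4: f ≡ 0 at y ∈ {0, 2}; g ≡ 0 at y ∈ ∅; common: ∅.
Collecting: common zeros = ∅, so the count is 0.
Comparison with the Bézout bound: 0 ≤ 4 = deg(f)·deg(g), as expected for curves with no common component (the affine F_5-count falls short of the bound because intersections may lie at infinity, over extension fields, or carry multiplicity).


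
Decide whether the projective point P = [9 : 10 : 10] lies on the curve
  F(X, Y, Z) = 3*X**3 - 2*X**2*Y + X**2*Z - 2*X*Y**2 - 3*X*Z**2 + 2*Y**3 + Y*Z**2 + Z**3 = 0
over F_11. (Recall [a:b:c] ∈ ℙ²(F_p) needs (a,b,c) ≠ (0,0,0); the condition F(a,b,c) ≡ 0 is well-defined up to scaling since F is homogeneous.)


F(9,10,10) ≡ 8 (mod 11); P is NOT on the curve.

Evaluate F(9, 10, 10) term-by-term (mod 11).
  3*X**3 ↦ 3·729·1·1 = 2187
  -2*X**2*Y ↦ -2·81·10·1 = -1620
  X**2*Z ↦ 1·81·1·10 = 810
  -2*X*Y**2 ↦ -2·9·100·1 = -1800
  -3*X*Z**2 ↦ -3·9·1·100 = -2700
  2*Y**3 ↦ 2·1·1000·1 = 2000
  Y*Z**2 ↦ 1·1·10·100 = 1000
  Z**3 ↦ 1·1·1·1000 = 1000
Sum: F(9, 10, 10) = (2187) + (-1620) + (810) + (-1800) + (-2700) + (2000) + (1000) + (1000) = 877.
Reducing mod 11: 877 ≡ 8 (mod 11).
Since F(a, b, c) ≡ 8 ≠ 0 (mod 11), P does NOT lie on the curve.


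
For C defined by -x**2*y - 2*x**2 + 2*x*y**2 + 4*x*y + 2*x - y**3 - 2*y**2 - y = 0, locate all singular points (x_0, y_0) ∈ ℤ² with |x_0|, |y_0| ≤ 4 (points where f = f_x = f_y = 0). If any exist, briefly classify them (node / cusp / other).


Singular points: {(0, -1)}; classification: node.

Compute partial derivatives:
  f_x = -2*x*y - 4*x + 2*y**2 + 4*y + 2.
  f_y = -x**2 + 4*x*y + 4*x - 3*y**2 - 4*y - 1.
Scan x_0 ∈ {−4, ..., 4}. For each x_0, f_y(x_0, y) is a polynomial in y; find its integer roots y ∈ {−4, ..., 4}, then test f_x and f at those candidates.
  x = -4: f_y(-4, y) = -3*y**2 - 20*y - 33; vanishes at y ∈ {-3}. (-4, -3): f_x = 0 but f = -4 ≠ 0.
  x = -3: f_y(-3, y) = -3*y**2 - 16*y - 22; no integer root y with |y| ≤ 4.
  x = -2: f_y(-2, y) = -3*y**2 - 12*y - 13; no integer root y with |y| ≤ 4.
  x = -1: f_y(-1, y) = -3*y**2 - 8*y - 6; no integer root y with |y| ≤ 4.
  x = 0: f_y(0, y) = -3*y**2 - 4*y - 1; vanishes at y ∈ {-1}. (0, -1): f_x = 0, f = 0 — SINGULAR.
  x = 1: f_y(1, y) = 2 - 3*y**2; no integer root y with |y| ≤ 4.
  x = 2: f_y(2, y) = -3*y**2 + 4*y + 3; no integer root y with |y| ≤ 4.
  x = 3: f_y(3, y) = -3*y**2 + 8*y + 2; no integer root y with |y| ≤ 4.
  x = 4: f_y(4, y) = -3*y**2 + 12*y - 1; no integer root y with |y| ≤ 4.
Only singular point on the grid: (0, -1).
Classify: substitute x = 0 + u, y = -1 + v and expand: f = -u**2*v - u**2 + 2*u*v**2 - v**3 + v**2.
No constant or linear terms (consistent with a singular point). Quadratic part: -u**2 + v**2. Cubic part: -u**2*v + 2*u*v**2 - v**3.
The quadratic part v**2 - u**2 = (v − u)(v + u) splits into two distinct linear factors, so there are two distinct tangent lines y − -1 = ±(x − 0) — this is a node (ordinary double point).
Classification: node.


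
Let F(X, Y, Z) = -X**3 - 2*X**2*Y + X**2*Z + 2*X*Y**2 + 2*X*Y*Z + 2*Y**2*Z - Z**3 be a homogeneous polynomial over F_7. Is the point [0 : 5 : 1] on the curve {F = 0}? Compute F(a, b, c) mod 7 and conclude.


F(0,5,1) ≡ 0 (mod 7); P is on the curve.

Evaluate F(0, 5, 1) term-by-term (mod 7).
  -X**3 ↦ -1·0·1·1 = 0
  -2*X**2*Y ↦ -2·0·5·1 = 0
  X**2*Z ↦ 1·0·1·1 = 0
  2*X*Y**2 ↦ 2·0·25·1 = 0
  2*X*Y*Z ↦ 2·0·5·1 = 0
  2*Y**2*Z ↦ 2·1·25·1 = 50
  -Z**3 ↦ -1·1·1·1 = -1
Sum: F(0, 5, 1) = (0) + (0) + (0) + (0) + (0) + (50) + (-1) = 49.
Reducing mod 7: 49 ≡ 0 (mod 7).
Since F(a, b, c) ≡ 0 (mod 7), P lies on the curve.


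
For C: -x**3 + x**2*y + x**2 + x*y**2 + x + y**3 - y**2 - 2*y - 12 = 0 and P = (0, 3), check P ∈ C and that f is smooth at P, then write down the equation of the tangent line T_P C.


Tangent line at P: 10*x + 19*y - 57 = 0.

Step 1: f(0, 3) = 0, so P lies on C.
Step 2: partial derivatives
  f_x(x, y) = -3*x**2 + 2*x*y + 2*x + y**2 + 1, f_y(x, y) = x**2 + 2*x*y + 3*y**2 - 2*y - 2.
  f_x(P) = 10, f_y(P) = 19 (gradient nonzero, so P is smooth).
Step 3: tangent line at P: 10·(x − 0) + 19·(y − 3) = 0.
Expanding: 10*x + 19*y - 57 = 0.


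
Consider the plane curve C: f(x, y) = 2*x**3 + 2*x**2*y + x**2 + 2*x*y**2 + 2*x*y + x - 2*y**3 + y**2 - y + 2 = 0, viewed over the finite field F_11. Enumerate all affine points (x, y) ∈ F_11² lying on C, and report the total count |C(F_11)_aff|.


Affine F_11-points: {(0, 1), (1, 5), (3, 9), (7, 6), (9, 4), (10, 0), (10, 2), (10, 3)}; count = 8.

For each of the 121 pairs (x, y) ∈ F_11², evaluate f(x, y) mod 11. Record the zeros.
  x = 0: [0↦2, 1↦0, 2↦10, 3↦9, 4↦7, 5↦3, 6↦7, 7↦7, 8↦2, 9↦2, 10↦6]  zeros at y ∈ {1}
  x = 1: [0↦6, 1↦10, 2↦8, 3↦10, 4↦4, 5↦0, 6↦8, 7↦5, 8↦1, 9↦6, 10↦8]  zeros at y ∈ {5}
  x = 2: [0↦2, 1↦5, 2↦6, 3↦4, 4↦9, 5↦9, 6↦3, 7↦1, 8↦2, 9↦5, 10↦9]  zeros at y ∈ ∅
  x = 3: [0↦2, 1↦8, 2↦5, 3↦3, 4↦1, 5↦9, 6↦4, 7↦7, 8↦6, 9↦0, 10↦10]  zeros at y ∈ {9}
  x = 4: [0↦7, 1↦9, 2↦6, 3↦8, 4↦3, 5↦1, 6↦1, 7↦2, 8↦3, 9↦3, 10↦1]  zeros at y ∈ ∅
  x = 5: [0↦7, 1↦9, 2↦10, 3↦9, 4↦5, 5↦8, 6↦6, 7↦9, 8↦5, 9↦4, 10↦5]  zeros at y ∈ ∅
  x = 6: [0↦3, 1↦9, 2↦7, 3↦7, 4↦8, 5↦9, 6↦9, 7↦7, 8↦2, 9↦4, 10↦1]  zeros at y ∈ ∅
  x = 7: [0↦7, 1↦10, 2↦9, 3↦3, 4↦2, 5↦5, 6↦0, 7↦8, 8↦6, 9↦4, 10↦1]  zeros at y ∈ {6}
  x = 8: [0↦9, 1↦2, 2↦6, 3↦9, 4↦10, 5↦8, 6↦2, 7↦2, 8↦7, 9↦5, 10↦6]  zeros at y ∈ ∅
  x = 9: [0↦10, 1↦8, 2↦10, 3↦4, 4↦0, 5↦8, 6↦5, 7↦1, 8↦6, 9↦8, 10↦6]  zeros at y ∈ {4}
  x = 10: [0↦0, 1↦7, 2↦0, 3↦0, 4↦6, 5↦6, 6↦10, 7↦6, 8↦4, 9↦3, 10↦2]  zeros at y ∈ {0, 2, 3}
Collecting zeros: affine points = {(0, 1), (1, 5), (3, 9), (7, 6), (9, 4), (10, 0), (10, 2), (10, 3)}.
Total count |C(F_11)_aff| = 8.


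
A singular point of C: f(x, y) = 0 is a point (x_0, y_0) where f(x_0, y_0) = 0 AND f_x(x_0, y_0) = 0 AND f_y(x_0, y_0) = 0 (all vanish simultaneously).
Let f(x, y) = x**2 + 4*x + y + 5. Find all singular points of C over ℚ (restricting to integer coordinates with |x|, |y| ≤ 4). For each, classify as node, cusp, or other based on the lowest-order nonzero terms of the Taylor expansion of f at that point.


No singular points in the scanned grid; C is smooth there.

Compute partial derivatives:
  f_x = 2*x + 4.
  f_y = 1.
f_y = 1 is a nonzero constant, so f_y never vanishes: no point (x, y) can satisfy f = f_x = f_y = 0. In particular no (x, y) ∈ {−4, ..., 4}² is singular; the curve is smooth.


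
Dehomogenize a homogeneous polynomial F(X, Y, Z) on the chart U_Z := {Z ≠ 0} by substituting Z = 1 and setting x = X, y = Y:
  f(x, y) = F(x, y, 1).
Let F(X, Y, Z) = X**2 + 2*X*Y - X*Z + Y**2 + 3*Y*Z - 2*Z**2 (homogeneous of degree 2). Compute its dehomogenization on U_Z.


f(x, y) = x**2 + 2*x*y - x + y**2 + 3*y - 2

On U_Z we set Z = 1. Each monomial c·X^i·Y^j·Z^k in F becomes c·x^i·y^j·1^k = c·x^i·y^j.
Substituting Z = 1: F(X, Y, 1) = x**2 + 2*x*y - x + y**2 + 3*y - 2.
Note: deg(f) ≤ deg(F) = 2; strict inequality happens when F is divisible by Z (lost terms).


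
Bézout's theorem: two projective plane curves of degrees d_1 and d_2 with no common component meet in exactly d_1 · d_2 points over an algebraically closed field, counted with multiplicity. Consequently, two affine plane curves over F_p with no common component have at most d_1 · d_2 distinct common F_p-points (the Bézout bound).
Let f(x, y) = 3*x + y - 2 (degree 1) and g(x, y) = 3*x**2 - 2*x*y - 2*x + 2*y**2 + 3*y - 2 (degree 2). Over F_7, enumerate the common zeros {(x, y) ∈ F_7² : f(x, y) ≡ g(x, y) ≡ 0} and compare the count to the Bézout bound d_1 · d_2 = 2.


Common zeros: {(1, 6), (2, 3)}; count = 2; Bézout bound = 2.

deg(f) = 1, deg(g) = 2, so Bézout bound = 2.
Scan x ∈ F_7. For each x, list the y ∈ F_7 with f(x, y) ≡ 0 and those with g(x, y) ≡ 0 (mod 7); the common zeros in that column are the intersection.
  x = 0: f ≡ 0 at y ∈ {2}; g ≡ 0 at y ∈ {4, 5}; common: ∅.
  x = 1: f ≡ 0 at y ∈ {6}; g ≡ 0 at y ∈ {4, 6}; common: {6}.
  x = 2: f ≡ 0 at y ∈ {3}; g ≡ 0 at y ∈ {1, 3}; common: {3}.
  x = 3: f ≡ 0 at y ∈ {0}; g ≡ 0 at y ∈ {2, 3}; common: ∅.
  x = 4: f ≡ 0 at y ∈ {4}; g ≡ 0 at y ∈ {1, 5}; common: ∅.
  x = 5: f ≡ 0 at y ∈ {1}; g ≡ 0 at y ∈ {0}; common: ∅.
  x = 6: f ≡ 0 at y ∈ {5}; g ≡ 0 at y ∈ {2, 6}; common: ∅.
Collecting: common zeros = {(1, 6), (2, 3)}, so the count is 2.
Comparison with the Bézout bound: 2 ≤ 2 = deg(f)·deg(g), as expected for curves with no common component (the bound is attained).


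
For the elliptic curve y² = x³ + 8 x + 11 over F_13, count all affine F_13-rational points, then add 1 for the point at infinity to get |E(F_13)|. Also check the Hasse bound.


Affine points = {(2, 3), (2, 10), (3, 6), (3, 7), (4, 4), (4, 9), (10, 5), (10, 8), (11, 0)}; affine count = 9; |E(F_13)| = 10.

Discriminant check: Δ ∝ 4a³ + 27b² = 4·8³ + 27·11² = 4·512 + 27·121 ≡ 11 (mod 13). Nonzero ⇒ E is nonsingular.
For each x ∈ F_13, compute rhs = x³ + 8·x + 11 mod 13, then count y ∈ F_13 with y² ≡ rhs.
  x = 0: rhs = 11, matching y values: none (0 points).
  x = 1: rhs = 7, matching y values: none (0 points).
  x = 2: rhs = 9, matching y values: 3, 10 (2 points).
  x = 3: rhs = 10, matching y values: 6, 7 (2 points).
  x = 4: rhs = 3, matching y values: 4, 9 (2 points).
  x = 5: rhs = 7, matching y values: none (0 points).
  x = 6: rhs = 2, matching y values: none (0 points).
  x = 7: rhs = 7, matching y values: none (0 points).
  x = 8: rhs = 2, matching y values: none (0 points).
  x = 9: rhs = 6, matching y values: none (0 points).
  x = 10: rhs = 12, matching y values: 5, 8 (2 points).
  x = 11: rhs = 0, matching y values: 0 (1 points).
  x = 12: rhs = 2, matching y values: none (0 points).
Total affine count: 9.
Full point count |E(F_13)| = 9 + 1 = 10.
Hasse bound: |10 − (13+1)| = |-4| = 4 ≤ 2√13 ≈ 7.2111 ✓.


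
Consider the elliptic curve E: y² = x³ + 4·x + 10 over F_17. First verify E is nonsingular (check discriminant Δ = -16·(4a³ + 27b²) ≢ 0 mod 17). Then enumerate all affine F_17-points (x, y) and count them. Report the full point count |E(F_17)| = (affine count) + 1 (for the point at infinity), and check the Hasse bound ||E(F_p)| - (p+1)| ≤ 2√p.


Affine points = {(1, 7), (1, 10), (2, 3), (2, 14), (3, 7), (3, 10), (5, 6), (5, 11), (10, 8), (10, 9), (11, 5), (11, 12), (12, 1), (12, 16), (13, 7), (13, 10)}; affine count = 16; |E(F_17)| = 17.

Discriminant check: Δ ∝ 4a³ + 27b² = 4·4³ + 27·10² = 4·64 + 27·100 ≡ 15 (mod 17). Nonzero ⇒ E is nonsingular.
For each x ∈ F_17, compute rhs = x³ + 4·x + 10 mod 17, then count y ∈ F_17 with y² ≡ rhs.
  x = 0: rhs = 10, matching y values: none (0 points).
  x = 1: rhs = 15, matching y values: 7, 10 (2 points).
  x = 2: rhs = 9, matching y values: 3, 14 (2 points).
  x = 3: rhs = 15, matching y values: 7, 10 (2 points).
  x = 4: rhs = 5, matching y values: none (0 points).
  x = 5: rhs = 2, matching y values: 6, 11 (2 points).
  x = 6: rhs = 12, matching y values: none (0 points).
  x = 7: rhs = 7, matching y values: none (0 points).
  x = 8: rhs = 10, matching y values: none (0 points).
  x = 9: rhs = 10, matching y values: none (0 points).
  x = 10: rhs = 13, matching y values: 8, 9 (2 points).
  x = 11: rhs = 8, matching y values: 5, 12 (2 points).
  x = 12: rhs = 1, matching y values: 1, 16 (2 points).
  x = 13: rhs = 15, matching y values: 7, 10 (2 points).
  x = 14: rhs = 5, matching y values: none (0 points).
  x = 15: rhs = 11, matching y values: none (0 points).
  x = 16: rhs = 5, matching y values: none (0 points).
Total affine count: 16.
Full point count |E(F_17)| = 16 + 1 = 17.
Hasse bound: |17 − (17+1)| = |-1| = 1 ≤ 2√17 ≈ 8.2462 ✓.


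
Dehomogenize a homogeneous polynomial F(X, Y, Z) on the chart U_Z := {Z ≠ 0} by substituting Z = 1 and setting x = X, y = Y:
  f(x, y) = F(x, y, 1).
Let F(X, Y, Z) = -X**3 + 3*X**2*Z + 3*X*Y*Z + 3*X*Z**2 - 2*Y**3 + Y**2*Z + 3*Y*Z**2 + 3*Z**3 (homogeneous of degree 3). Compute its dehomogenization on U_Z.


f(x, y) = -x**3 + 3*x**2 + 3*x*y + 3*x - 2*y**3 + y**2 + 3*y + 3

On U_Z we set Z = 1. Each monomial c·X^i·Y^j·Z^k in F becomes c·x^i·y^j·1^k = c·x^i·y^j.
Substituting Z = 1: F(X, Y, 1) = -x**3 + 3*x**2 + 3*x*y + 3*x - 2*y**3 + y**2 + 3*y + 3.
Note: deg(f) ≤ deg(F) = 3; strict inequality happens when F is divisible by Z (lost terms).


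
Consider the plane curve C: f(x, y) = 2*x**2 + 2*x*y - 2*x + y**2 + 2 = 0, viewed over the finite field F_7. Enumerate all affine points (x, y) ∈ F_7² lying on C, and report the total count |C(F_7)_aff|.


Affine F_7-points: {(3, 0), (3, 1), (4, 1), (4, 5), (5, 0), (5, 4), (6, 4), (6, 5)}; count = 8.

For each of the 49 pairs (x, y) ∈ F_7², evaluate f(x, y) mod 7. Record the zeros.
  x = 0: [0↦2, 1↦3, 2↦6, 3↦4, 4↦4, 5↦6, 6↦3]  zeros at y ∈ ∅
  x = 1: [0↦2, 1↦5, 2↦3, 3↦3, 4↦5, 5↦2, 6↦1]  zeros at y ∈ ∅
  x = 2: [0↦6, 1↦4, 2↦4, 3↦6, 4↦3, 5↦2, 6↦3]  zeros at y ∈ ∅
  x = 3: [0↦0, 1↦0, 2↦2, 3↦6, 4↦5, 5↦6, 6↦2]  zeros at y ∈ {0, 1}
  x = 4: [0↦5, 1↦0, 2↦4, 3↦3, 4↦4, 5↦0, 6↦5]  zeros at y ∈ {1, 5}
  x = 5: [0↦0, 1↦4, 2↦3, 3↦4, 4↦0, 5↦5, 6↦5]  zeros at y ∈ {0, 4}
  x = 6: [0↦6, 1↦5, 2↦6, 3↦2, 4↦0, 5↦0, 6↦2]  zeros at y ∈ {4, 5}
Collecting zeros: affine points = {(3, 0), (3, 1), (4, 1), (4, 5), (5, 0), (5, 4), (6, 4), (6, 5)}.
Total count |C(F_7)_aff| = 8.


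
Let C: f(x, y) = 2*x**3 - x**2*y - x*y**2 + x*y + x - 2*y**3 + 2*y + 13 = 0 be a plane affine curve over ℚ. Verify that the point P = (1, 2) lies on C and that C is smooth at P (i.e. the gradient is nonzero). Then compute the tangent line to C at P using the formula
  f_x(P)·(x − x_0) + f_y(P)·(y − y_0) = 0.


Tangent line at P: x - 26*y + 51 = 0.

Step 1: f(1, 2) = 0, so P lies on C.
Step 2: partial derivatives
  f_x(x, y) = 6*x**2 - 2*x*y - y**2 + y + 1, f_y(x, y) = -x**2 - 2*x*y + x - 6*y**2 + 2.
  f_x(P) = 1, f_y(P) = -26 (gradient nonzero, so P is smooth).
Step 3: tangent line at P: 1·(x − 1) + -26·(y − 2) = 0.
Expanding: x - 26*y + 51 = 0.


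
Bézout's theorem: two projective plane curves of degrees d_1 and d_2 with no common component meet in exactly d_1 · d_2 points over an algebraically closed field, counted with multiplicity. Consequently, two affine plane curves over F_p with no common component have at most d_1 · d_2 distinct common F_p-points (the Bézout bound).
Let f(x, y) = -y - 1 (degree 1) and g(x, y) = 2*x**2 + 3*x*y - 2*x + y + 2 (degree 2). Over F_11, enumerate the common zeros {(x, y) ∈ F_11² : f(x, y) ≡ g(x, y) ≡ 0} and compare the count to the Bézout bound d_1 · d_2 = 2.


Common zeros: ∅; count = 0; Bézout bound = 2.

deg(f) = 1, deg(g) = 2, so Bézout bound = 2.
Scan x ∈ F_11. For each x, list the y ∈ F_11 with f(x, y) ≡ 0 and those with g(x, y) ≡ 0 (mod 11); the common zeros in that column are the intersection.
  x = 0: f ≡ 0 at y ∈ {10}; g ≡ 0 at y ∈ {9}; common: ∅.
  x = 1: f ≡ 0 at y ∈ {10}; g ≡ 0 at y ∈ {5}; common: ∅.
  x = 2: f ≡ 0 at y ∈ {10}; g ≡ 0 at y ∈ {7}; common: ∅.
  x = 3: f ≡ 0 at y ∈ {10}; g ≡ 0 at y ∈ {3}; common: ∅.
  x = 4: f ≡ 0 at y ∈ {10}; g ≡ 0 at y ∈ {9}; common: ∅.
  x = 5: f ≡ 0 at y ∈ {10}; g ≡ 0 at y ∈ {7}; common: ∅.
  x = 6: f ≡ 0 at y ∈ {10}; g ≡ 0 at y ∈ {6}; common: ∅.
  x = 7: f ≡ 0 at y ∈ {10}; g ≡ 0 at y ∈ ∅; common: ∅.
  x = 8: f ≡ 0 at y ∈ {10}; g ≡ 0 at y ∈ {6}; common: ∅.
  x = 9: f ≡ 0 at y ∈ {10}; g ≡ 0 at y ∈ {5}; common: ∅.
  x = 10: f ≡ 0 at y ∈ {10}; g ≡ 0 at y ∈ {3}; common: ∅.
Collecting: common zeros = ∅, so the count is 0.
Comparison with the Bézout bound: 0 ≤ 2 = deg(f)·deg(g), as expected for curves with no common component (the affine F_11-count falls short of the bound because intersections may lie at infinity, over extension fields, or carry multiplicity).


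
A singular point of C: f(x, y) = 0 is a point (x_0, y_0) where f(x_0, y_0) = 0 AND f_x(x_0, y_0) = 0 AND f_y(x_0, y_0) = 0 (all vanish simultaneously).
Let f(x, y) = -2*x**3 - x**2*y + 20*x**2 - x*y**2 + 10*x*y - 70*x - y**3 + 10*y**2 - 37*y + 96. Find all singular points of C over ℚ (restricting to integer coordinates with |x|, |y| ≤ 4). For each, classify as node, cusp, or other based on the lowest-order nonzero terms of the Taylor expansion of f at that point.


Singular points: {(3, 2)}; classification: cusp.

Compute partial derivatives:
  f_x = -6*x**2 - 2*x*y + 40*x - y**2 + 10*y - 70.
  f_y = -x**2 - 2*x*y + 10*x - 3*y**2 + 20*y - 37.
Scan x_0 ∈ {−4, ..., 4}. For each x_0, f_y(x_0, y) is a polynomial in y; find its integer roots y ∈ {−4, ..., 4}, then test f_x and f at those candidates.
  x = -4: f_y(-4, y) = -3*y**2 + 28*y - 93; no integer root y with |y| ≤ 4.
  x = -3: f_y(-3, y) = -3*y**2 + 26*y - 76; no integer root y with |y| ≤ 4.
  x = -2: f_y(-2, y) = -3*y**2 + 24*y - 61; no integer root y with |y| ≤ 4.
  x = -1: f_y(-1, y) = -3*y**2 + 22*y - 48; no integer root y with |y| ≤ 4.
  x = 0: f_y(0, y) = -3*y**2 + 20*y - 37; no integer root y with |y| ≤ 4.
  x = 1: f_y(1, y) = -3*y**2 + 18*y - 28; no integer root y with |y| ≤ 4.
  x = 2: f_y(2, y) = -3*y**2 + 16*y - 21; vanishes at y ∈ {3}. (2, 3): f_x = -5 ≠ 0.
  x = 3: f_y(3, y) = -3*y**2 + 14*y - 16; vanishes at y ∈ {2}. (3, 2): f_x = 0, f = 0 — SINGULAR.
  x = 4: f_y(4, y) = -3*y**2 + 12*y - 13; no integer root y with |y| ≤ 4.
Only singular point on the grid: (3, 2).
Classify: substitute x = 3 + u, y = 2 + v and expand: f = -2*u**3 - u**2*v - u*v**2 - v**3 + v**2.
No constant or linear terms (consistent with a singular point). Quadratic part: v**2. Cubic part: -2*u**3 - u**2*v - u*v**2 - v**3.
The quadratic part v**2 is a perfect square, so there is a single (double) tangent line v = 0, i.e. y = 2. Restricting the cubic part to that line (v = 0) leaves -2*u**3 ≠ 0, so f is not divisible by v and the branch is v² ≈ 2*u**3 to lowest order — this is a cusp.
Classification: cusp.


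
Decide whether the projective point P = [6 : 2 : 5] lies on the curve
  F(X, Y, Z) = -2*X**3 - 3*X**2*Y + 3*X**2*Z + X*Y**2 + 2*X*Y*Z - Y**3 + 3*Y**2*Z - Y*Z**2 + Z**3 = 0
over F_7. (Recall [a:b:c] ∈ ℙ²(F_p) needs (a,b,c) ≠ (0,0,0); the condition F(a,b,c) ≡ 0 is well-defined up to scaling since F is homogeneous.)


F(6,2,5) ≡ 2 (mod 7); P is NOT on the curve.

Evaluate F(6, 2, 5) term-by-term (mod 7).
  -2*X**3 ↦ -2·216·1·1 = -432
  -3*X**2*Y ↦ -3·36·2·1 = -216
  3*X**2*Z ↦ 3·36·1·5 = 540
  X*Y**2 ↦ 1·6·4·1 = 24
  2*X*Y*Z ↦ 2·6·2·5 = 120
  -Y**3 ↦ -1·1·8·1 = -8
  3*Y**2*Z ↦ 3·1·4·5 = 60
  -Y*Z**2 ↦ -1·1·2·25 = -50
  Z**3 ↦ 1·1·1·125 = 125
Sum: F(6, 2, 5) = (-432) + (-216) + (540) + (24) + (120) + (-8) + (60) + (-50) + (125) = 163.
Reducing mod 7: 163 ≡ 2 (mod 7).
Since F(a, b, c) ≡ 2 ≠ 0 (mod 7), P does NOT lie on the curve.


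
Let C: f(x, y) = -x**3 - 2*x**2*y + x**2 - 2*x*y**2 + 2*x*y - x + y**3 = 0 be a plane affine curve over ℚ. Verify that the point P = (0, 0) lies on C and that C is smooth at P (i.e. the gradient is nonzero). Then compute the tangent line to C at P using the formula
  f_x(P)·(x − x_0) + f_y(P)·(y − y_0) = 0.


Tangent line at P: -x = 0.

Step 1: f(0, 0) = 0, so P lies on C.
Step 2: partial derivatives
  f_x(x, y) = -3*x**2 - 4*x*y + 2*x - 2*y**2 + 2*y - 1, f_y(x, y) = -2*x**2 - 4*x*y + 2*x + 3*y**2.
  f_x(P) = -1, f_y(P) = 0 (gradient nonzero, so P is smooth).
Step 3: tangent line at P: -1·(x − 0) + 0·(y − 0) = 0.
Expanding: -x = 0.


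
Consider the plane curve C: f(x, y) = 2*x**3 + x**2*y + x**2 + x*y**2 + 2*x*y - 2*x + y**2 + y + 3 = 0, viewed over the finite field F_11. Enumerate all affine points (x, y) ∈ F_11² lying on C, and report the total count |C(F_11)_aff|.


Affine F_11-points: {(0, 5), (3, 9), (4, 2), (4, 4), (5, 7), (5, 9), (8, 5), (8, 8), (9, 3), (9, 9)}; count = 10.

For each of the 121 pairs (x, y) ∈ F_11², evaluate f(x, y) mod 11. Record the zeros.
  x = 0: [0↦3, 1↦5, 2↦9, 3↦4, 4↦1, 5↦0, 6↦1, 7↦4, 8↦9, 9↦5, 10↦3]  zeros at y ∈ {5}
  x = 1: [0↦4, 1↦10, 2↦9, 3↦1, 4↦8, 5↦8, 6↦1, 7↦9, 8↦10, 9↦4, 10↦2]  zeros at y ∈ ∅
  x = 2: [0↦8, 1↦9, 2↦5, 3↦7, 4↦4, 5↦7, 6↦5, 7↦9, 8↦8, 9↦2, 10↦2]  zeros at y ∈ ∅
  x = 3: [0↦5, 1↦3, 2↦9, 3↦1, 4↦1, 5↦9, 6↦3, 7↦5, 8↦4, 9↦0, 10↦4]  zeros at y ∈ {9}
  x = 4: [0↦7, 1↦4, 2↦0, 3↦6, 4↦0, 5↦4, 6↦7, 7↦9, 8↦10, 9↦10, 10↦9]  zeros at y ∈ {2, 4}
  x = 5: [0↦4, 1↦2, 2↦1, 3↦1, 4↦2, 5↦4, 6↦7, 7↦0, 8↦5, 9↦0, 10↦7]  zeros at y ∈ {7, 9}
  x = 6: [0↦8, 1↦9, 2↦2, 3↦9, 4↦8, 5↦10, 6↦4, 7↦1, 8↦1, 9↦4, 10↦10]  zeros at y ∈ ∅
  x = 7: [0↦9, 1↦4, 2↦4, 3↦9, 4↦8, 5↦1, 6↦10, 7↦2, 8↦10, 9↦1, 10↦8]  zeros at y ∈ ∅
  x = 8: [0↦8, 1↦10, 2↦8, 3↦2, 4↦3, 5↦0, 6↦4, 7↦4, 8↦0, 9↦3, 10↦2]  zeros at y ∈ {5, 8}
  x = 9: [0↦6, 1↦6, 2↦4, 3↦0, 4↦5, 5↦8, 6↦9, 7↦8, 8↦5, 9↦0, 10↦4]  zeros at y ∈ {3, 9}
  x = 10: [0↦4, 1↦4, 2↦4, 3↦4, 4↦4, 5↦4, 6↦4, 7↦4, 8↦4, 9↦4, 10↦4]  zeros at y ∈ ∅
Collecting zeros: affine points = {(0, 5), (3, 9), (4, 2), (4, 4), (5, 7), (5, 9), (8, 5), (8, 8), (9, 3), (9, 9)}.
Total count |C(F_11)_aff| = 10.


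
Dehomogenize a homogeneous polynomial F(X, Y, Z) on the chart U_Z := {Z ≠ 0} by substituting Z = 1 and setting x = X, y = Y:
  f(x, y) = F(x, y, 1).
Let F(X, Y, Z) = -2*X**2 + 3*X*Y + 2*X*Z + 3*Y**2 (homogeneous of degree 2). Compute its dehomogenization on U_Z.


f(x, y) = -2*x**2 + 3*x*y + 2*x + 3*y**2

On U_Z we set Z = 1. Each monomial c·X^i·Y^j·Z^k in F becomes c·x^i·y^j·1^k = c·x^i·y^j.
Substituting Z = 1: F(X, Y, 1) = -2*x**2 + 3*x*y + 2*x + 3*y**2.
Note: deg(f) ≤ deg(F) = 2; strict inequality happens when F is divisible by Z (lost terms).


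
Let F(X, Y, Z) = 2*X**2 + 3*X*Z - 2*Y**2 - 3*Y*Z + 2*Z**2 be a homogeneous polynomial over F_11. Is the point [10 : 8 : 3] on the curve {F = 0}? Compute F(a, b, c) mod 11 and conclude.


F(10,8,3) ≡ 9 (mod 11); P is NOT on the curve.

Evaluate F(10, 8, 3) term-by-term (mod 11).
  2*X**2 ↦ 2·100·1·1 = 200
  3*X*Z ↦ 3·10·1·3 = 90
  -2*Y**2 ↦ -2·1·64·1 = -128
  -3*Y*Z ↦ -3·1·8·3 = -72
  2*Z**2 ↦ 2·1·1·9 = 18
Sum: F(10, 8, 3) = (200) + (90) + (-128) + (-72) + (18) = 108.
Reducing mod 11: 108 ≡ 9 (mod 11).
Since F(a, b, c) ≡ 9 ≠ 0 (mod 11), P does NOT lie on the curve.


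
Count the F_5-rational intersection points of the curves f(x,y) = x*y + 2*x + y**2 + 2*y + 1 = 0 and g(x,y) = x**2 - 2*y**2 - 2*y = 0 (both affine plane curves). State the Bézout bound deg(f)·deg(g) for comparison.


Common zeros: {(0, 4), (2, 1)}; count = 2; Bézout bound = 4.

deg(f) = 2, deg(g) = 2, so Bézout bound = 4.
Scan x ∈ F_5. For each x, list the y ∈ F_5 with f(x, y) ≡ 0 and those with g(x, y) ≡ 0 (mod 5); the common zeros in that column are the intersection.
  x = 0: f ≡ 0 at y ∈ {4}; g ≡ 0 at y ∈ {0, 4}; common: {4}.
  x = 1: f ≡ 0 at y ∈ ∅; g ≡ 0 at y ∈ ∅; common: ∅.
  x = 2: f ≡ 0 at y ∈ {0, 1}; g ≡ 0 at y ∈ {1, 3}; common: {1}.
  x = 3: f ≡ 0 at y ∈ ∅; g ≡ 0 at y ∈ {1, 3}; common: ∅.
  x = 4: f ≡ 0 at y ∈ {2}; g ≡ 0 at y ∈ ∅; common: ∅.
Collecting: common zeros = {(0, 4), (2, 1)}, so the count is 2.
Comparison with the Bézout bound: 2 ≤ 4 = deg(f)·deg(g), as expected for curves with no common component (the affine F_5-count falls short of the bound because intersections may lie at infinity, over extension fields, or carry multiplicity).
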